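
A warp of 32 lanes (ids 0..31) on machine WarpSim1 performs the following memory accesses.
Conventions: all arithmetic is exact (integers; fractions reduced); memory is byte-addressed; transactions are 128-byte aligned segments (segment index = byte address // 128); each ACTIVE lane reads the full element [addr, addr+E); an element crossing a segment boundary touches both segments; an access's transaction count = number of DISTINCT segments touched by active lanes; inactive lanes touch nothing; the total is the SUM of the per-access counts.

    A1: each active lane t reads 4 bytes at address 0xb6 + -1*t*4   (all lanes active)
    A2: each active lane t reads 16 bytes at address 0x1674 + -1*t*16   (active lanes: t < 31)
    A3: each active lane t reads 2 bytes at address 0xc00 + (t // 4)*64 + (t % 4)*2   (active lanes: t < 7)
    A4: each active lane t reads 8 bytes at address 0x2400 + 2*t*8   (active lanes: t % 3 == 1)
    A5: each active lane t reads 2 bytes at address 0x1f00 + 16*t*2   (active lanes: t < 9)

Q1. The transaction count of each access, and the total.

A1: 2 transactions
A2: 5 transactions
A3: 1 transaction
A4: 4 transactions
A5: 3 transactions

Answer: 2,5,1,4,3; total 15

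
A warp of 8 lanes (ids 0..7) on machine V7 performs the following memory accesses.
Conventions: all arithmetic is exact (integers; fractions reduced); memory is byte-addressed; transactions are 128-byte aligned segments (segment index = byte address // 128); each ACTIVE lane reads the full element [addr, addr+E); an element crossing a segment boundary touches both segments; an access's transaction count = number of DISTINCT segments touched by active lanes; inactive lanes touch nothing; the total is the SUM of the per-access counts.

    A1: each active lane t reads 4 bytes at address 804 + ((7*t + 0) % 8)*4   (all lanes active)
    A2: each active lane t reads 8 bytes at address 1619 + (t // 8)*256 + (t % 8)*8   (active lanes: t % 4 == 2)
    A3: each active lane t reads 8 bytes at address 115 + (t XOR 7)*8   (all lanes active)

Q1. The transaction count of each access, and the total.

A1: 1 transaction
A2: 2 transactions
A3: 2 transactions

Answer: 1,2,2; total 5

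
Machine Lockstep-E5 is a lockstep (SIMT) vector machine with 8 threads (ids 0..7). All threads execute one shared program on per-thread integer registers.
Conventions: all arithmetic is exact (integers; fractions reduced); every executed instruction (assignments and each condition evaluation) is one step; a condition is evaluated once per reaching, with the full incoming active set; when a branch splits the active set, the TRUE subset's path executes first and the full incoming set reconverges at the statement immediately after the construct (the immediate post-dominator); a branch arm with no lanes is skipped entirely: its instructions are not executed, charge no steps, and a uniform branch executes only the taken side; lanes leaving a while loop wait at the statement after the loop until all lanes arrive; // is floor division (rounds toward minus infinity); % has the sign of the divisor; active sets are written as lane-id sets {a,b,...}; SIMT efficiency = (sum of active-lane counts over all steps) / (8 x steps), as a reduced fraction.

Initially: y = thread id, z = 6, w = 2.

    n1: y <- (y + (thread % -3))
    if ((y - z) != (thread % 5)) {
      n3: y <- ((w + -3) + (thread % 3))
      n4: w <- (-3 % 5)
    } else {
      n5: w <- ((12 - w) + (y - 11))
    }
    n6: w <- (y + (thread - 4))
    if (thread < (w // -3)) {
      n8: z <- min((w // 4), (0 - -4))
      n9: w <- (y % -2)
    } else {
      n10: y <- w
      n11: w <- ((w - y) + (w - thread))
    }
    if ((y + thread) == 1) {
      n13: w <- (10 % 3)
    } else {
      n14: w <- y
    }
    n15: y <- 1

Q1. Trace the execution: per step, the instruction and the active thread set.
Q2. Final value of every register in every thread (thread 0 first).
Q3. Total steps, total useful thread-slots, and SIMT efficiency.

step 0: y <- (y + (thread % -3))     {0,1,2,3,4,5,6,7}
step 1: eval ((y - z) != (thread % 5)) {0,1,2,3,4,5,6,7}
step 2: y <- ((w + -3) + (thread % 3)) {0,1,2,3,4,5,6,7}
step 3: w <- (-3 % 5)                {0,1,2,3,4,5,6,7}
step 4: w <- (y + (thread - 4))      {0,1,2,3,4,5,6,7}
step 5: eval (thread < (w // -3))    {0,1,2,3,4,5,6,7}
step 6: z <- min((w // 4), (0 - -4)) {0}
step 7: w <- (y % -2)                {0}
step 8: y <- w                       {1,2,3,4,5,6,7}
step 9: w <- ((w - y) + (w - thread)) {1,2,3,4,5,6,7}
step 10: eval ((y + thread) == 1)     {0,1,2,3,4,5,6,7}
step 11: w <- (10 % 3)                {2,3}
step 12: w <- y                       {0,1,4,5,6,7}
step 13: y <- 1                       {0,1,2,3,4,5,6,7}

Answer: 14 steps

y: 1,1,1,1,1,1,1,1
z: -2,6,6,6,6,6,6,6
w: -1,-3,1,1,0,2,1,3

steps = 14; useful = 88; efficiency = 88/112 = 11/14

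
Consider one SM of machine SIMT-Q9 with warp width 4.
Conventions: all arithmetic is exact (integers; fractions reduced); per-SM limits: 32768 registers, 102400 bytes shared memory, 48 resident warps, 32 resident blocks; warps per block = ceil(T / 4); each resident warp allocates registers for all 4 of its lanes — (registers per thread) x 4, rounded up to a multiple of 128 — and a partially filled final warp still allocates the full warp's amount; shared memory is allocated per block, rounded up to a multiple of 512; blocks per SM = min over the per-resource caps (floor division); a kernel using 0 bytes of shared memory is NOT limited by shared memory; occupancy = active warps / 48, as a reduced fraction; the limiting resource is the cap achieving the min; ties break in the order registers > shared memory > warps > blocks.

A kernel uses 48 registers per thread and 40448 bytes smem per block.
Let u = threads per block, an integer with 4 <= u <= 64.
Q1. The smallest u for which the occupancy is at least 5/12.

Answer: u = 37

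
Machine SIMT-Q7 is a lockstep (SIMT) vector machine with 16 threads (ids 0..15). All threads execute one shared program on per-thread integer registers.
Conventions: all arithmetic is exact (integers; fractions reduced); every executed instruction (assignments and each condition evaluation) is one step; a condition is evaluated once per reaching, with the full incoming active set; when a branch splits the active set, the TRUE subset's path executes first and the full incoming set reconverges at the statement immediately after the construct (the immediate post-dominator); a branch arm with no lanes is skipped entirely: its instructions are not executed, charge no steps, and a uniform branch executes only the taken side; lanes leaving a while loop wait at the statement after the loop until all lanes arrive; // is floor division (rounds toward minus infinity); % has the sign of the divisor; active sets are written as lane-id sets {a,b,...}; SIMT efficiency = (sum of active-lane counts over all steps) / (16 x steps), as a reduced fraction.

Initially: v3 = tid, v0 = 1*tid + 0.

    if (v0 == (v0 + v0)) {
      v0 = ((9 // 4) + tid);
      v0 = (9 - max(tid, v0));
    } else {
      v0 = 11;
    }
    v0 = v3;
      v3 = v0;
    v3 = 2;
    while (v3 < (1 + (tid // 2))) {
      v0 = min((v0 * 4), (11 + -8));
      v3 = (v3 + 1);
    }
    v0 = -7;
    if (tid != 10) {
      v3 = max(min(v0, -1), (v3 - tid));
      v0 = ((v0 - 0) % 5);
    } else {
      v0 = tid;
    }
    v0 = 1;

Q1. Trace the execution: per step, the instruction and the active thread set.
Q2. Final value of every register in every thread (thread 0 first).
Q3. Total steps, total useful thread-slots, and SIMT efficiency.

step 0: eval (v0 == (v0 + v0))       {0,1,2,3,4,5,6,7,8,9,10,11,12,13,14,15}
step 1: v0 <- ((9 // 4) + tid)       {0}
step 2: v0 <- (9 - max(tid, v0))     {0}
step 3: v0 <- 11                     {1,2,3,4,5,6,7,8,9,10,11,12,13,14,15}
step 4: v0 <- v3                     {0,1,2,3,4,5,6,7,8,9,10,11,12,13,14,15}
step 5: v3 <- v0                     {0,1,2,3,4,5,6,7,8,9,10,11,12,13,14,15}
step 6: v3 <- 2                      {0,1,2,3,4,5,6,7,8,9,10,11,12,13,14,15}
step 7: eval (v3 < (1 + (tid // 2))) {0,1,2,3,4,5,6,7,8,9,10,11,12,13,14,15}
step 8: v0 <- min((v0 * 4), (11 + -8)) {4,5,6,7,8,9,10,11,12,13,14,15}
step 9: v3 <- (v3 + 1)               {4,5,6,7,8,9,10,11,12,13,14,15}
step 10: eval (v3 < (1 + (tid // 2))) {4,5,6,7,8,9,10,11,12,13,14,15}
step 11: v0 <- min((v0 * 4), (11 + -8)) {6,7,8,9,10,11,12,13,14,15}
step 12: v3 <- (v3 + 1)               {6,7,8,9,10,11,12,13,14,15}
step 13: eval (v3 < (1 + (tid // 2))) {6,7,8,9,10,11,12,13,14,15}
step 14: v0 <- min((v0 * 4), (11 + -8)) {8,9,10,11,12,13,14,15}
step 15: v3 <- (v3 + 1)               {8,9,10,11,12,13,14,15}
step 16: eval (v3 < (1 + (tid // 2))) {8,9,10,11,12,13,14,15}
step 17: v0 <- min((v0 * 4), (11 + -8)) {10,11,12,13,14,15}
step 18: v3 <- (v3 + 1)               {10,11,12,13,14,15}
step 19: eval (v3 < (1 + (tid // 2))) {10,11,12,13,14,15}
step 20: v0 <- min((v0 * 4), (11 + -8)) {12,13,14,15}
step 21: v3 <- (v3 + 1)               {12,13,14,15}
step 22: eval (v3 < (1 + (tid // 2))) {12,13,14,15}
step 23: v0 <- min((v0 * 4), (11 + -8)) {14,15}
step 24: v3 <- (v3 + 1)               {14,15}
step 25: eval (v3 < (1 + (tid // 2))) {14,15}
step 26: v0 <- -7                     {0,1,2,3,4,5,6,7,8,9,10,11,12,13,14,15}
step 27: eval (tid != 10)             {0,1,2,3,4,5,6,7,8,9,10,11,12,13,14,15}
step 28: v3 <- max(min(v0, -1), (v3 - tid)) {0,1,2,3,4,5,6,7,8,9,11,12,13,14,15}
step 29: v0 <- ((v0 - 0) % 5)         {0,1,2,3,4,5,6,7,8,9,11,12,13,14,15}
step 30: v0 <- tid                    {10}
step 31: v0 <- 1                      {0,1,2,3,4,5,6,7,8,9,10,11,12,13,14,15}

Answer: 32 steps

v3: 2,1,0,-1,-1,-2,-2,-3,-3,-4,6,-5,-5,-6,-6,-7
v0: 1,1,1,1,1,1,1,1,1,1,1,1,1,1,1,1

steps = 32; useful = 302; efficiency = 302/512 = 151/256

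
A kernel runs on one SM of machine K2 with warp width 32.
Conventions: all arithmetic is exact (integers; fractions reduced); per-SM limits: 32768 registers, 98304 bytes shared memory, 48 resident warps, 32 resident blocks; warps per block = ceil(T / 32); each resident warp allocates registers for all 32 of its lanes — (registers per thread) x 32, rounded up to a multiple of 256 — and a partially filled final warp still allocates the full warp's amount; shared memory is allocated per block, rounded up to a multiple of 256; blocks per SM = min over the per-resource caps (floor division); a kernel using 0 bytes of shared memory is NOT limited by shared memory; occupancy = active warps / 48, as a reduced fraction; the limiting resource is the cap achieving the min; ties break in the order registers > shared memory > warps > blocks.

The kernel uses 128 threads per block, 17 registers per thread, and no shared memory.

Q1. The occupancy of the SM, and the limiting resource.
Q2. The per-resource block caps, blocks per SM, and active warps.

Answer: occupancy 5/6, limited by registers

registers: 10 blocks
shared memory: no limit (kernel uses none)
warps: 12 blocks
blocks: 32 blocks

Answer: 10 blocks, 40 active warps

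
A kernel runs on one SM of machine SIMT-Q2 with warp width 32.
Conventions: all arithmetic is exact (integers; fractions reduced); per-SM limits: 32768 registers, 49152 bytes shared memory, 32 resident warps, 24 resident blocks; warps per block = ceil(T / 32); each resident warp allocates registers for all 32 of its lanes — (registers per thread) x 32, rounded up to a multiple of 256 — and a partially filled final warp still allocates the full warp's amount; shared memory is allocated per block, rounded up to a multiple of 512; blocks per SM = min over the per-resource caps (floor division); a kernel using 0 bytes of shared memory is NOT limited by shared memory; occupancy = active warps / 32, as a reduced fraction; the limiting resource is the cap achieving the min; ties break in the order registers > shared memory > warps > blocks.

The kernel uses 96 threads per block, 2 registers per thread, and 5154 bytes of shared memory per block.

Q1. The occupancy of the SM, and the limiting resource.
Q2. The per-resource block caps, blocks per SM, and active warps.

Answer: occupancy 3/4, limited by shared memory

registers: 42 blocks
shared memory: 8 blocks
warps: 10 blocks
blocks: 24 blocks

Answer: 8 blocks, 24 active warps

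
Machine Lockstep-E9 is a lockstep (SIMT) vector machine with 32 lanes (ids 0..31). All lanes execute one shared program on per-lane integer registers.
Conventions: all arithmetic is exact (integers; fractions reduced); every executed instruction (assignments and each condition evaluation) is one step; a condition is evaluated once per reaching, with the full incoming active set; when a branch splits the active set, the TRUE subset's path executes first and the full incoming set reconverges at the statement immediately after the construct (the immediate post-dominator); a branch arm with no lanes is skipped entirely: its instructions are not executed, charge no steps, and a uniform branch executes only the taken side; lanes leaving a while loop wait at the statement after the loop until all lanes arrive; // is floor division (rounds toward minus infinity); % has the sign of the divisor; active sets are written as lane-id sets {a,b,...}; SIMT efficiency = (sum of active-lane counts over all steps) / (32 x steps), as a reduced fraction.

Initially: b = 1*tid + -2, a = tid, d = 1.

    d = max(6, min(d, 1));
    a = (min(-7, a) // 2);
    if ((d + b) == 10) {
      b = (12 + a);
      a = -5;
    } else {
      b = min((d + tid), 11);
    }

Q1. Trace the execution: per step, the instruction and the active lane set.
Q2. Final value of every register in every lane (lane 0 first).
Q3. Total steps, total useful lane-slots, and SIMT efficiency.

step 0: d <- max(6, min(d, 1))       {0,1,2,3,4,5,6,7,8,9,10,11,12,13,14,15,16,17,18,19,20,21,22,23,24,25,26,27,28,29,30,31}
step 1: a <- (min(-7, a) // 2)       {0,1,2,3,4,5,6,7,8,9,10,11,12,13,14,15,16,17,18,19,20,21,22,23,24,25,26,27,28,29,30,31}
step 2: eval ((d + b) == 10)         {0,1,2,3,4,5,6,7,8,9,10,11,12,13,14,15,16,17,18,19,20,21,22,23,24,25,26,27,28,29,30,31}
step 3: b <- (12 + a)                {6}
step 4: a <- -5                      {6}
step 5: b <- min((d + tid), 11)      {0,1,2,3,4,5,7,8,9,10,11,12,13,14,15,16,17,18,19,20,21,22,23,24,25,26,27,28,29,30,31}

Answer: 6 steps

b: 6,7,8,9,10,11,8,11,11,11,11,11,11,11,11,11,11,11,11,11,11,11,11,11,11,11,11,11,11,11,11,11
a: -4,-4,-4,-4,-4,-4,-5,-4,-4,-4,-4,-4,-4,-4,-4,-4,-4,-4,-4,-4,-4,-4,-4,-4,-4,-4,-4,-4,-4,-4,-4,-4
d: 6,6,6,6,6,6,6,6,6,6,6,6,6,6,6,6,6,6,6,6,6,6,6,6,6,6,6,6,6,6,6,6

steps = 6; useful = 129; efficiency = 129/192 = 43/64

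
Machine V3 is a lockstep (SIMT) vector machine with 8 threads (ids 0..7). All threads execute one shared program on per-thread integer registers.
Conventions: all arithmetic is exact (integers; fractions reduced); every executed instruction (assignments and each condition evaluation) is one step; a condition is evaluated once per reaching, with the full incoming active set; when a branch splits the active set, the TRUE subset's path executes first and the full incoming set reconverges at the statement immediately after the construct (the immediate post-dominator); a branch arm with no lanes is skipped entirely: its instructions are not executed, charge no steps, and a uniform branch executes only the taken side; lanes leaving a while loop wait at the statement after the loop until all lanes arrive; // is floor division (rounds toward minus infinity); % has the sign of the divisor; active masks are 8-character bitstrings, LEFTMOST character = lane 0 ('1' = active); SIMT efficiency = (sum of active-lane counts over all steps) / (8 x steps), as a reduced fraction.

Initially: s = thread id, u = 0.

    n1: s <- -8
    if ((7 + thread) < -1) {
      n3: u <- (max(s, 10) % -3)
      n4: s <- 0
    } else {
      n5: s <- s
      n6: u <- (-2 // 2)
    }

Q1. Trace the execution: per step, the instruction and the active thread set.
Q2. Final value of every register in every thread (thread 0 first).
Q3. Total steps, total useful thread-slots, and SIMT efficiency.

step 0: s <- -8                      11111111
step 1: eval ((7 + thread) < -1)     11111111
step 2: s <- s                       11111111
step 3: u <- (-2 // 2)               11111111

Answer: 4 steps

s: -8,-8,-8,-8,-8,-8,-8,-8
u: -1,-1,-1,-1,-1,-1,-1,-1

steps = 4; useful = 32; efficiency = 32/32 = 1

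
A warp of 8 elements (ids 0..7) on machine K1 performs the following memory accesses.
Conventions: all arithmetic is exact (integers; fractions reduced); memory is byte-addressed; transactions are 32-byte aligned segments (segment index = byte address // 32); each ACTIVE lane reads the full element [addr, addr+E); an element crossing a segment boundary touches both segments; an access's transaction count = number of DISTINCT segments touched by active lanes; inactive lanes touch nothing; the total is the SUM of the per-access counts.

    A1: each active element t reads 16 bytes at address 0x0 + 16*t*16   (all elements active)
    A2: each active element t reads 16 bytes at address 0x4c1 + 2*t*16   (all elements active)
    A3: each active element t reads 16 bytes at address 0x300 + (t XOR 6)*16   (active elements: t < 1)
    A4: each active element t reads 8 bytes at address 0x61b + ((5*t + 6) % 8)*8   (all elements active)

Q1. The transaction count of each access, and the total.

A1: 8 transactions
A2: 8 transactions
A3: 1 transaction
A4: 3 transactions

Answer: 8,8,1,3; total 20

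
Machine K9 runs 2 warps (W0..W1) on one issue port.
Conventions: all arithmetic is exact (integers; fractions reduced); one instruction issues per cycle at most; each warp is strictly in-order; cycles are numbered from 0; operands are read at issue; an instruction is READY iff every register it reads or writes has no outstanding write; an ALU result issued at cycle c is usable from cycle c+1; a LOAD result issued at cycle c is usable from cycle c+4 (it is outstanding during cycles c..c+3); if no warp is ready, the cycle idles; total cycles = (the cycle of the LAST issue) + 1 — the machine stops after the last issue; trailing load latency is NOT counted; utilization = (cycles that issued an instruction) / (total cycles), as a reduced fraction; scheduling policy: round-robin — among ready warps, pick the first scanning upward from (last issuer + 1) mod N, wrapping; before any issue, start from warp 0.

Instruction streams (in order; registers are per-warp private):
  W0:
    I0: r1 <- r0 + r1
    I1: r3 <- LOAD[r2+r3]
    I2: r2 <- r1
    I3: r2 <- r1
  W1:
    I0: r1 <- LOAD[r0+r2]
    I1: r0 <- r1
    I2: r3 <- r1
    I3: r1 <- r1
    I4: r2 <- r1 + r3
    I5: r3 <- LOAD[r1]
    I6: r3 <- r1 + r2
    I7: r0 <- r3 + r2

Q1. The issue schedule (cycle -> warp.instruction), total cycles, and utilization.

cycle 0: W0.I0
cycle 1: W1.I0
cycle 2: W0.I1
cycle 3: W0.I2
cycle 4: W0.I3
cycle 5: W1.I1
cycle 6: W1.I2
cycle 7: W1.I3
cycle 8: W1.I4
cycle 9: W1.I5
cycle 10: idle
cycle 11: idle
cycle 12: idle
cycle 13: W1.I6
cycle 14: W1.I7

Answer: 15 cycles, utilization 4/5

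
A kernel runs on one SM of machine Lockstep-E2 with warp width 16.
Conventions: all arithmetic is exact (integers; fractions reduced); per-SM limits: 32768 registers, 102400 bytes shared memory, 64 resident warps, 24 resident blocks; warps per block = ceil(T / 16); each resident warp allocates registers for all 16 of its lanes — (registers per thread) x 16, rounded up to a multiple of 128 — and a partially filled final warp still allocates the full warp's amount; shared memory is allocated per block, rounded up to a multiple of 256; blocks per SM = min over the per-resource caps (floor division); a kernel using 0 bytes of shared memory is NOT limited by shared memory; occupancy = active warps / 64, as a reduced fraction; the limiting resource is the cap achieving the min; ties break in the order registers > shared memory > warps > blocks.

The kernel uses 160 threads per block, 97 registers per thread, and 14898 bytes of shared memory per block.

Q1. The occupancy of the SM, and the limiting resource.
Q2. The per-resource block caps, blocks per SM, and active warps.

Answer: occupancy 5/32, limited by registers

registers: 1 block
shared memory: 6 blocks
warps: 6 blocks
blocks: 24 blocks

Answer: 1 block, 10 active warps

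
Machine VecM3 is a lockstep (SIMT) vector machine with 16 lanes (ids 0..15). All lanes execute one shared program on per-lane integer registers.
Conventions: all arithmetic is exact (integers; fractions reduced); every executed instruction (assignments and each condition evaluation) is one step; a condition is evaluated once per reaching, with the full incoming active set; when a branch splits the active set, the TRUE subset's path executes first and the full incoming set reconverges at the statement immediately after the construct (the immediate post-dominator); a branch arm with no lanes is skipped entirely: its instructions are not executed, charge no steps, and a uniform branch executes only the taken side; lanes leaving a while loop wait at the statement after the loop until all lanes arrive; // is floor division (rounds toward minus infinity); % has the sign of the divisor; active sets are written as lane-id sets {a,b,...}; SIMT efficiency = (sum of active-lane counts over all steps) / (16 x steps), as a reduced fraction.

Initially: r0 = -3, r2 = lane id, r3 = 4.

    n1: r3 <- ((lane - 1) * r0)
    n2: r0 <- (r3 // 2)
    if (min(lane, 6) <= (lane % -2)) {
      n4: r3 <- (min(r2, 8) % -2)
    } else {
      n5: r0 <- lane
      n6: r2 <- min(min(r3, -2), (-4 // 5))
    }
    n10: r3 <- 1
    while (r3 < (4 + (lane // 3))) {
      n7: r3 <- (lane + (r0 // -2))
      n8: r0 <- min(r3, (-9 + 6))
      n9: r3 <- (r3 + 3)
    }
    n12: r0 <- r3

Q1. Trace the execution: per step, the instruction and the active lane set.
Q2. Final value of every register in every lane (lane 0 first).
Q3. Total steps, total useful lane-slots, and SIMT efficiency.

step 0: r3 <- ((lane - 1) * r0)      {0,1,2,3,4,5,6,7,8,9,10,11,12,13,14,15}
step 1: r0 <- (r3 // 2)              {0,1,2,3,4,5,6,7,8,9,10,11,12,13,14,15}
step 2: eval (min(lane, 6) <= (lane % -2)) {0,1,2,3,4,5,6,7,8,9,10,11,12,13,14,15}
step 3: r3 <- (min(r2, 8) % -2)      {0}
step 4: r0 <- lane                   {1,2,3,4,5,6,7,8,9,10,11,12,13,14,15}
step 5: r2 <- min(min(r3, -2), (-4 // 5)) {1,2,3,4,5,6,7,8,9,10,11,12,13,14,15}
step 6: r3 <- 1                      {0,1,2,3,4,5,6,7,8,9,10,11,12,13,14,15}
step 7: eval (r3 < (4 + (lane // 3))) {0,1,2,3,4,5,6,7,8,9,10,11,12,13,14,15}
step 8: r3 <- (lane + (r0 // -2))    {0,1,2,3,4,5,6,7,8,9,10,11,12,13,14,15}
step 9: r0 <- min(r3, (-9 + 6))      {0,1,2,3,4,5,6,7,8,9,10,11,12,13,14,15}
step 10: r3 <- (r3 + 3)               {0,1,2,3,4,5,6,7,8,9,10,11,12,13,14,15}
step 11: eval (r3 < (4 + (lane // 3))) {0,1,2,3,4,5,6,7,8,9,10,11,12,13,14,15}
step 12: r3 <- (lane + (r0 // -2))    {0,1,3}
step 13: r0 <- min(r3, (-9 + 6))      {0,1,3}
step 14: r3 <- (r3 + 3)               {0,1,3}
step 15: eval (r3 < (4 + (lane // 3))) {0,1,3}
step 16: r0 <- r3                     {0,1,2,3,4,5,6,7,8,9,10,11,12,13,14,15}

Answer: 17 steps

r0: 4,5,4,7,5,5,6,6,7,7,8,8,9,9,10,10
r2: 0,-2,-3,-6,-9,-12,-15,-18,-21,-24,-27,-30,-33,-36,-39,-42
r3: 4,5,4,7,5,5,6,6,7,7,8,8,9,9,10,10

steps = 17; useful = 203; efficiency = 203/272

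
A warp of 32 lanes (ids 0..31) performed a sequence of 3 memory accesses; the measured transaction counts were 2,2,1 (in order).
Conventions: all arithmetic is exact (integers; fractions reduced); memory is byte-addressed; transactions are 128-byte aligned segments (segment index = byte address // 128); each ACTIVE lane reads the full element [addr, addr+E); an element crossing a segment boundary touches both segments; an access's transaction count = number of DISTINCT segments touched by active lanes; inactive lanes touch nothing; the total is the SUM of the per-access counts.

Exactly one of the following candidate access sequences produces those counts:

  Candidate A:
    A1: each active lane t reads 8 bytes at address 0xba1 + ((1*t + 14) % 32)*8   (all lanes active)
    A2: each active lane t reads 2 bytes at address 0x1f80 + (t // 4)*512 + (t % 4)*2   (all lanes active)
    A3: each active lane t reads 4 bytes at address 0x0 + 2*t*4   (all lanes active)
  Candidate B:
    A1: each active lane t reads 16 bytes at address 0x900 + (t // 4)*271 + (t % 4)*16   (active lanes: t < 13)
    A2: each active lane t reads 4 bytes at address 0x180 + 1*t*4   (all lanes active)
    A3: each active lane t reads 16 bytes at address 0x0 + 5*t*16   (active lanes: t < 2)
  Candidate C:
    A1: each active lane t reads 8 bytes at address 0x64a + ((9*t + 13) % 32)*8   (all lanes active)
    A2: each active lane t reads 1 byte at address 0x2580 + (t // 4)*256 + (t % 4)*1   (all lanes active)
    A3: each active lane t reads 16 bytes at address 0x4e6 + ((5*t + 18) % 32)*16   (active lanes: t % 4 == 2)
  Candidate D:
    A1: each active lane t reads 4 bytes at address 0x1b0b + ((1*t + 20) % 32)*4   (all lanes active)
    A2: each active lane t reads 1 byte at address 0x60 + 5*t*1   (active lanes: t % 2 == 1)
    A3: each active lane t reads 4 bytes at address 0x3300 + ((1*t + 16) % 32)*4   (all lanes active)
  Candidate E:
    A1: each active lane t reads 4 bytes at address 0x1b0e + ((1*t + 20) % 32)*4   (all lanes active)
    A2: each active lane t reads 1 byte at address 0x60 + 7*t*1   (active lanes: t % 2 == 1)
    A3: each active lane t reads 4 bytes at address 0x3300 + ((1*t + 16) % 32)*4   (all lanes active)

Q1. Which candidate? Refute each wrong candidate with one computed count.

A: A1 gives 3 transactions, not 2
B: A1 gives 4 transactions, not 2
C: A1 gives 3 transactions, not 2
E: A2 gives 3 transactions, not 2
D: all counts match (2,2,1)

Answer: D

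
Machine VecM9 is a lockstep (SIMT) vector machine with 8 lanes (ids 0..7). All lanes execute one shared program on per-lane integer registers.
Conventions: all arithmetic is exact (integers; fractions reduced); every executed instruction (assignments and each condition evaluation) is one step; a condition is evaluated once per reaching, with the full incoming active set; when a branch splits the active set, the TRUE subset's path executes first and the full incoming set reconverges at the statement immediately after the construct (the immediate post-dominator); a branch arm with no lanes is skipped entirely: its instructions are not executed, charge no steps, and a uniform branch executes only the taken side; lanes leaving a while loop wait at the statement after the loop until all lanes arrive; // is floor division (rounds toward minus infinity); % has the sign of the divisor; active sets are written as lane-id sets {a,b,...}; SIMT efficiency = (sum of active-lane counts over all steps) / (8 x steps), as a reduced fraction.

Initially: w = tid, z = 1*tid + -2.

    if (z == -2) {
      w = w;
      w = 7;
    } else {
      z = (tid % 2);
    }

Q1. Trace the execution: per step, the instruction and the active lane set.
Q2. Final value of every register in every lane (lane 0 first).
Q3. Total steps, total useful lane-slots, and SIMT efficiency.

step 0: eval (z == -2)               {0,1,2,3,4,5,6,7}
step 1: w <- w                       {0}
step 2: w <- 7                       {0}
step 3: z <- (tid % 2)               {1,2,3,4,5,6,7}

Answer: 4 steps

w: 7,1,2,3,4,5,6,7
z: -2,1,0,1,0,1,0,1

steps = 4; useful = 17; efficiency = 17/32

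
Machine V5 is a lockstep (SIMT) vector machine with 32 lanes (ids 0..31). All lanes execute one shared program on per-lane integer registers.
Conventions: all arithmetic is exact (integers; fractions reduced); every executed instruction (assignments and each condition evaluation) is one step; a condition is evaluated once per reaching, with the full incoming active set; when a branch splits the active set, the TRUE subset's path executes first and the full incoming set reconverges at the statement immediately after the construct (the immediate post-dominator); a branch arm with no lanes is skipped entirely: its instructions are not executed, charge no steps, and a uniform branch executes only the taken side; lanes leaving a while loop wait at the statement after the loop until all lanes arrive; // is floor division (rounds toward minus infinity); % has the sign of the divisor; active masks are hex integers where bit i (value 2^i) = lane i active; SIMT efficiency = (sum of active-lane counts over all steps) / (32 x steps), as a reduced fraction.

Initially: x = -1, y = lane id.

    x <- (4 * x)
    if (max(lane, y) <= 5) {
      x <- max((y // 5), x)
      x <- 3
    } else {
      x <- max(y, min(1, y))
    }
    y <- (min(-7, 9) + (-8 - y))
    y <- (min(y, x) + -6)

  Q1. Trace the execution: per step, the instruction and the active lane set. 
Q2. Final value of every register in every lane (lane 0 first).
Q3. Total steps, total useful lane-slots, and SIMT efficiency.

step 0: x <- (4 * x)                 0xffffffff
step 1: eval (max(lane, y) <= 5)     0xffffffff
step 2: x <- max((y // 5), x)        0x0000003f
step 3: x <- 3                       0x0000003f
step 4: x <- max(y, min(1, y))       0xffffffc0
step 5: y <- (min(-7, 9) + (-8 - y)) 0xffffffff
step 6: y <- (min(y, x) + -6)        0xffffffff

Answer: 7 steps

x: 3,3,3,3,3,3,6,7,8,9,10,11,12,13,14,15,16,17,18,19,20,21,22,23,24,25,26,27,28,29,30,31
y: -21,-22,-23,-24,-25,-26,-27,-28,-29,-30,-31,-32,-33,-34,-35,-36,-37,-38,-39,-40,-41,-42,-43,-44,-45,-46,-47,-48,-49,-50,-51,-52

steps = 7; useful = 166; efficiency = 166/224 = 83/112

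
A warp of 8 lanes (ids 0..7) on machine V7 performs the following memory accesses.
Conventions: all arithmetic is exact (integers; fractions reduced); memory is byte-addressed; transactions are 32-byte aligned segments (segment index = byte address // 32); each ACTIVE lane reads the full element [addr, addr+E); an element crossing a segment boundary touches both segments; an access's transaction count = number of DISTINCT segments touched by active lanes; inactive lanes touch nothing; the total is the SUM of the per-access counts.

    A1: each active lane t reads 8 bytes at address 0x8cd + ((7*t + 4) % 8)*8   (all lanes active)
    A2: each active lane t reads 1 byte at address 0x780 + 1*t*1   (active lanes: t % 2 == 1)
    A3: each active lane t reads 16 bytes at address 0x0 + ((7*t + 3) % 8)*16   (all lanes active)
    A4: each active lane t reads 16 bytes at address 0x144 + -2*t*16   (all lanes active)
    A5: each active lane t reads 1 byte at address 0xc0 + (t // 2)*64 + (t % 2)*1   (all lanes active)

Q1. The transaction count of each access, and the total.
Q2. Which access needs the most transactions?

A1: 3 transactions
A2: 1 transaction
A3: 4 transactions
A4: 8 transactions
A5: 4 transactions

Answer: 3,1,4,8,4; total 20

Answer: A4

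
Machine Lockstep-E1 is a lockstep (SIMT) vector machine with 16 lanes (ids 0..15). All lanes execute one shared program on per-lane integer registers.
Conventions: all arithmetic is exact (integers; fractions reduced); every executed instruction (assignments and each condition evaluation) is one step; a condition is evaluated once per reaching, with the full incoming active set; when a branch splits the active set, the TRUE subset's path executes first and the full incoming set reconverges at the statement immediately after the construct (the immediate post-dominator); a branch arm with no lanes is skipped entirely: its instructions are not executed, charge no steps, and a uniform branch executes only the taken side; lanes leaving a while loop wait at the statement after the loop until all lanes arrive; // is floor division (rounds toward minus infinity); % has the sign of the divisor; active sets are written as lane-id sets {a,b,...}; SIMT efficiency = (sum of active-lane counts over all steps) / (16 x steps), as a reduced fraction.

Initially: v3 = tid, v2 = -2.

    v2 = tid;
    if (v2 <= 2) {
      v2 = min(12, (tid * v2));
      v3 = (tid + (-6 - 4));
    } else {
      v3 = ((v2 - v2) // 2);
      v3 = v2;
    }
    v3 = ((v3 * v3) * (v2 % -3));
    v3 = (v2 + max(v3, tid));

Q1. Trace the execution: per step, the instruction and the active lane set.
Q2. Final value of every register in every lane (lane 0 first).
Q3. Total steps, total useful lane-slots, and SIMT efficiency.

step 0: v2 <- tid                    {0,1,2,3,4,5,6,7,8,9,10,11,12,13,14,15}
step 1: eval (v2 <= 2)               {0,1,2,3,4,5,6,7,8,9,10,11,12,13,14,15}
step 2: v2 <- min(12, (tid * v2))    {0,1,2}
step 3: v3 <- (tid + (-6 - 4))       {0,1,2}
step 4: v3 <- ((v2 - v2) // 2)       {3,4,5,6,7,8,9,10,11,12,13,14,15}
step 5: v3 <- v2                     {3,4,5,6,7,8,9,10,11,12,13,14,15}
step 6: v3 <- ((v3 * v3) * (v2 % -3)) {0,1,2,3,4,5,6,7,8,9,10,11,12,13,14,15}
step 7: v3 <- (v2 + max(v3, tid))    {0,1,2,3,4,5,6,7,8,9,10,11,12,13,14,15}

Answer: 8 steps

v3: 0,2,6,6,8,10,12,14,16,18,20,22,24,26,28,30
v2: 0,1,4,3,4,5,6,7,8,9,10,11,12,13,14,15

steps = 8; useful = 96; efficiency = 96/128 = 3/4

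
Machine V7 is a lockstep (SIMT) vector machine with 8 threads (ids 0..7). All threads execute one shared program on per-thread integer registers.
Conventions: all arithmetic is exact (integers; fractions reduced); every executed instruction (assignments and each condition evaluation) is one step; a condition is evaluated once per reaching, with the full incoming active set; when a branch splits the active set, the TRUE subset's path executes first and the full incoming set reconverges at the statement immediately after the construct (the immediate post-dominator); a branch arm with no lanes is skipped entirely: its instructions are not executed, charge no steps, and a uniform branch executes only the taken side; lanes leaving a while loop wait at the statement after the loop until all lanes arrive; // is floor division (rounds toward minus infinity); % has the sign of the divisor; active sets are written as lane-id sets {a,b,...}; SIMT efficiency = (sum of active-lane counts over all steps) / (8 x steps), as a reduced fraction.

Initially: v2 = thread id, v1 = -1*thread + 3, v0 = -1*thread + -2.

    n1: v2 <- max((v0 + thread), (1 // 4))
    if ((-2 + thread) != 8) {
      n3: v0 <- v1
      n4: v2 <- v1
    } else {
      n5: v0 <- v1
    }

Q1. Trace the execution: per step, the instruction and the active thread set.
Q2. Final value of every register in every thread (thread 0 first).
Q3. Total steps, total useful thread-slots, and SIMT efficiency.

step 0: v2 <- max((v0 + thread), (1 // 4)) {0,1,2,3,4,5,6,7}
step 1: eval ((-2 + thread) != 8)    {0,1,2,3,4,5,6,7}
step 2: v0 <- v1                     {0,1,2,3,4,5,6,7}
step 3: v2 <- v1                     {0,1,2,3,4,5,6,7}

Answer: 4 steps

v2: 3,2,1,0,-1,-2,-3,-4
v1: 3,2,1,0,-1,-2,-3,-4
v0: 3,2,1,0,-1,-2,-3,-4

steps = 4; useful = 32; efficiency = 32/32 = 1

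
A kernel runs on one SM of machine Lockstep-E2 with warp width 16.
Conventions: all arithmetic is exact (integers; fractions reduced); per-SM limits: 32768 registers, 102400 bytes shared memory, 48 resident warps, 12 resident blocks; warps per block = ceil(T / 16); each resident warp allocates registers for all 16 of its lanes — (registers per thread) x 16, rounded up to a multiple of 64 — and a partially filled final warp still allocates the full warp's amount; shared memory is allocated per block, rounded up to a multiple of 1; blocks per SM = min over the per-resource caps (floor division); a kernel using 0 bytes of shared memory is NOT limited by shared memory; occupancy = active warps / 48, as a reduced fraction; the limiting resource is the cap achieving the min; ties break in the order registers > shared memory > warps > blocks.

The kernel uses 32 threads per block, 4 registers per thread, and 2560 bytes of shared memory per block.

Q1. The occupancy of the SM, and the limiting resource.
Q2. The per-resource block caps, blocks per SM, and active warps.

Answer: occupancy 1/2, limited by blocks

registers: 256 blocks
shared memory: 40 blocks
warps: 24 blocks
blocks: 12 blocks

Answer: 12 blocks, 24 active warps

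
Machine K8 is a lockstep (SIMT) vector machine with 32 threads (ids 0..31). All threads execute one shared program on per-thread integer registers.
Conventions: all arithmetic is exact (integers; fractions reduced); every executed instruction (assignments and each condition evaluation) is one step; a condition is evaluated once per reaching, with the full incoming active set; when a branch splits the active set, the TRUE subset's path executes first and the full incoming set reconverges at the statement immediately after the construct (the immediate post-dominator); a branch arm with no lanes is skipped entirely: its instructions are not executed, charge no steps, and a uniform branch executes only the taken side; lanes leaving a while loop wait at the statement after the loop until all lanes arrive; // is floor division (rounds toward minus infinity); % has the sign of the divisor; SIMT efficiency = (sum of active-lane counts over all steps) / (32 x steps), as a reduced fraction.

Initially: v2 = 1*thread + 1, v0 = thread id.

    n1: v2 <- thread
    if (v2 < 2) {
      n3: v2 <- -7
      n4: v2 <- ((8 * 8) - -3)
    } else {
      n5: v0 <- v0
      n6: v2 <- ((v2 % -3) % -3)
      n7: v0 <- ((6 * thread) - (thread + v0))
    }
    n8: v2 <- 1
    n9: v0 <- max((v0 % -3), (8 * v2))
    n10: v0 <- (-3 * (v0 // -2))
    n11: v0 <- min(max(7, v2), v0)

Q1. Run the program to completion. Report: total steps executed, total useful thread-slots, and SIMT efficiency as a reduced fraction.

Answer: 11 steps, 286 useful, 13/16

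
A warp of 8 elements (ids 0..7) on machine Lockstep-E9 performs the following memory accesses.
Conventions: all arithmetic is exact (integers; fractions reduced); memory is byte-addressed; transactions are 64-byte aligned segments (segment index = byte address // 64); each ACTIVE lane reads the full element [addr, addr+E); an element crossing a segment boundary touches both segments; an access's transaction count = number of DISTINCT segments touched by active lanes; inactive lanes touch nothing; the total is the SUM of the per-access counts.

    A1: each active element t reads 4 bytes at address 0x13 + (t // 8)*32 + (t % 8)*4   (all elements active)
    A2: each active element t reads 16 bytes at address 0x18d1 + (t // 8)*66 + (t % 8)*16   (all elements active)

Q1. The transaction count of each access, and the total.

A1: 1 transaction
A2: 3 transactions

Answer: 1,3; total 4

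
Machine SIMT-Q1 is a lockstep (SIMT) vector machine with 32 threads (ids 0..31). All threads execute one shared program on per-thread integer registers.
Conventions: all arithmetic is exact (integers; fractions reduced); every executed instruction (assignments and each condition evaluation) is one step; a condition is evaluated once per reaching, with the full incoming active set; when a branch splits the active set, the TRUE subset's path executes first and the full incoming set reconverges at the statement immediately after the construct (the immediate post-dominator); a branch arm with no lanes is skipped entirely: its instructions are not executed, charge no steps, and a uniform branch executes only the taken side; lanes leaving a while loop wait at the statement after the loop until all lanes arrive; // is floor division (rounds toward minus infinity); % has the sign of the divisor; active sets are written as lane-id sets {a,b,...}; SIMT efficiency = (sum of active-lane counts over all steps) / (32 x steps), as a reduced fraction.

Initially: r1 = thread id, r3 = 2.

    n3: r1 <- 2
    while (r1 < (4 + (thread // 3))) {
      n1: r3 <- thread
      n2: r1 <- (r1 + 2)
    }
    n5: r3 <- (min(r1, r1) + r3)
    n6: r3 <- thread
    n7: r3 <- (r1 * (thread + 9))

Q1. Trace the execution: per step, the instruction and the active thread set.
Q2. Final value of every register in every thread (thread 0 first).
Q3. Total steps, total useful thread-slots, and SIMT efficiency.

step 0: r1 <- 2                      {0,1,2,3,4,5,6,7,8,9,10,11,12,13,14,15,16,17,18,19,20,21,22,23,24,25,26,27,28,29,30,31}
step 1: eval (r1 < (4 + (thread // 3))) {0,1,2,3,4,5,6,7,8,9,10,11,12,13,14,15,16,17,18,19,20,21,22,23,24,25,26,27,28,29,30,31}
step 2: r3 <- thread                 {0,1,2,3,4,5,6,7,8,9,10,11,12,13,14,15,16,17,18,19,20,21,22,23,24,25,26,27,28,29,30,31}
step 3: r1 <- (r1 + 2)               {0,1,2,3,4,5,6,7,8,9,10,11,12,13,14,15,16,17,18,19,20,21,22,23,24,25,26,27,28,29,30,31}
step 4: eval (r1 < (4 + (thread // 3))) {0,1,2,3,4,5,6,7,8,9,10,11,12,13,14,15,16,17,18,19,20,21,22,23,24,25,26,27,28,29,30,31}
step 5: r3 <- thread                 {3,4,5,6,7,8,9,10,11,12,13,14,15,16,17,18,19,20,21,22,23,24,25,26,27,28,29,30,31}
step 6: r1 <- (r1 + 2)               {3,4,5,6,7,8,9,10,11,12,13,14,15,16,17,18,19,20,21,22,23,24,25,26,27,28,29,30,31}
step 7: eval (r1 < (4 + (thread // 3))) {3,4,5,6,7,8,9,10,11,12,13,14,15,16,17,18,19,20,21,22,23,24,25,26,27,28,29,30,31}
step 8: r3 <- thread                 {9,10,11,12,13,14,15,16,17,18,19,20,21,22,23,24,25,26,27,28,29,30,31}
step 9: r1 <- (r1 + 2)               {9,10,11,12,13,14,15,16,17,18,19,20,21,22,23,24,25,26,27,28,29,30,31}
step 10: eval (r1 < (4 + (thread // 3))) {9,10,11,12,13,14,15,16,17,18,19,20,21,22,23,24,25,26,27,28,29,30,31}
step 11: r3 <- thread                 {15,16,17,18,19,20,21,22,23,24,25,26,27,28,29,30,31}
step 12: r1 <- (r1 + 2)               {15,16,17,18,19,20,21,22,23,24,25,26,27,28,29,30,31}
step 13: eval (r1 < (4 + (thread // 3))) {15,16,17,18,19,20,21,22,23,24,25,26,27,28,29,30,31}
step 14: r3 <- thread                 {21,22,23,24,25,26,27,28,29,30,31}
step 15: r1 <- (r1 + 2)               {21,22,23,24,25,26,27,28,29,30,31}
step 16: eval (r1 < (4 + (thread // 3))) {21,22,23,24,25,26,27,28,29,30,31}
step 17: r3 <- thread                 {27,28,29,30,31}
step 18: r1 <- (r1 + 2)               {27,28,29,30,31}
step 19: eval (r1 < (4 + (thread // 3))) {27,28,29,30,31}
step 20: r3 <- (min(r1, r1) + r3)     {0,1,2,3,4,5,6,7,8,9,10,11,12,13,14,15,16,17,18,19,20,21,22,23,24,25,26,27,28,29,30,31}
step 21: r3 <- thread                 {0,1,2,3,4,5,6,7,8,9,10,11,12,13,14,15,16,17,18,19,20,21,22,23,24,25,26,27,28,29,30,31}
step 22: r3 <- (r1 * (thread + 9))    {0,1,2,3,4,5,6,7,8,9,10,11,12,13,14,15,16,17,18,19,20,21,22,23,24,25,26,27,28,29,30,31}

Answer: 23 steps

r1: 4,4,4,6,6,6,6,6,6,8,8,8,8,8,8,10,10,10,10,10,10,12,12,12,12,12,12,14,14,14,14,14
r3: 36,40,44,72,78,84,90,96,102,144,152,160,168,176,184,240,250,260,270,280,290,360,372,384,396,408,420,504,518,532,546,560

steps = 23; useful = 511; efficiency = 511/736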